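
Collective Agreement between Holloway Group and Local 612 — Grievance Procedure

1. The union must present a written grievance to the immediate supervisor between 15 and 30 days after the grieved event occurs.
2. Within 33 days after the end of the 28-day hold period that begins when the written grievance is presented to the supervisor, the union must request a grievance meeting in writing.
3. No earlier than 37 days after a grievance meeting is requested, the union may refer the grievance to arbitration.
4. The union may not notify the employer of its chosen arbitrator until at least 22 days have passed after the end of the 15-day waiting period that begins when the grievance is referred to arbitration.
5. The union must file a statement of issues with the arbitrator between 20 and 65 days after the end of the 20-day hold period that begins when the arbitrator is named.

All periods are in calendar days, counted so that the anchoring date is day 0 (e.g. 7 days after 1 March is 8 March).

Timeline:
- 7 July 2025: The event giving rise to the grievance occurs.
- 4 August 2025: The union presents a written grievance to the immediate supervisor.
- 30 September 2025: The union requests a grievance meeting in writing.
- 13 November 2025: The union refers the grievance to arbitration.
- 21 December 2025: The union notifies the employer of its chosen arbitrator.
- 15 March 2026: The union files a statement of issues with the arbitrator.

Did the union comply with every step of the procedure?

Yes

Step 1: the window is 15–30 days after 7 July 2025 (when the grieved event occurs), so 22 July 2025 through 6 August 2025; done 4 August 2025 — within the window.
Step 2: 33 days after 1 September 2025 (end of the 28-day hold period, which began when the written grievance is presented to the supervisor on 4 August 2025) is 4 October 2025; completed 30 September 2025, before the deadline.
Step 3: the earliest permitted date is 37 days after 30 September 2025 (when a grievance meeting is requested), i.e. 6 November 2025; done 13 November 2025, after the minimum wait.
Step 4: the earliest permitted date is 22 days after 28 November 2025 (end of the 15-day waiting period, which began when the grievance is referred to arbitration on 13 November 2025), i.e. 20 December 2025; 21 December 2025 is on or after that date.
Step 5: the window is 20–65 days after 10 January 2026 (end of the 20-day hold period, which began when the arbitrator is named on 21 December 2025), so 30 January 2026 through 16 March 2026; 15 March 2026 falls inside that range.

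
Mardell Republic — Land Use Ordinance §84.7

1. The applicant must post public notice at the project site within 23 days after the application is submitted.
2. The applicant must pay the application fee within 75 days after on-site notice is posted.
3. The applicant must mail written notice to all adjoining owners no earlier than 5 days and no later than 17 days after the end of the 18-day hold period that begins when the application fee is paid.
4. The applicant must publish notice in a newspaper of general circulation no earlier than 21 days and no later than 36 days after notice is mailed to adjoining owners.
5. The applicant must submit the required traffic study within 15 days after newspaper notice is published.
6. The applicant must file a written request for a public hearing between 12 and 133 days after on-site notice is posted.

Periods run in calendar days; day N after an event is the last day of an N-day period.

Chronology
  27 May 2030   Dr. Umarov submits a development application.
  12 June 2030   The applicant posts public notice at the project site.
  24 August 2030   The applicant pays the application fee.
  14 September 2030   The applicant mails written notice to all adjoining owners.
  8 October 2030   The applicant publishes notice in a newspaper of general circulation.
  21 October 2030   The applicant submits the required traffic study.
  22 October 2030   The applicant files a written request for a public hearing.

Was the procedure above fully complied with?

No

Step 1 — counting 23 days from 27 May 2030 (when the application is submitted) gives a deadline of 19 June 2030; 12 June 2030 is within that limit.
Step 2 — counting 75 days from 12 June 2030 (when on-site notice is posted) gives a deadline of 26 August 2030; done 24 August 2030 — timely.
Step 3 — 5 and 17 days from 11 September 2030 (end of the 18-day hold period, which began when the application fee is paid on 24 August 2030) are 16 September 2030 and 28 September 2030 respectively; 14 September 2030 is 2 days too early.
That is the first point of non-compliance.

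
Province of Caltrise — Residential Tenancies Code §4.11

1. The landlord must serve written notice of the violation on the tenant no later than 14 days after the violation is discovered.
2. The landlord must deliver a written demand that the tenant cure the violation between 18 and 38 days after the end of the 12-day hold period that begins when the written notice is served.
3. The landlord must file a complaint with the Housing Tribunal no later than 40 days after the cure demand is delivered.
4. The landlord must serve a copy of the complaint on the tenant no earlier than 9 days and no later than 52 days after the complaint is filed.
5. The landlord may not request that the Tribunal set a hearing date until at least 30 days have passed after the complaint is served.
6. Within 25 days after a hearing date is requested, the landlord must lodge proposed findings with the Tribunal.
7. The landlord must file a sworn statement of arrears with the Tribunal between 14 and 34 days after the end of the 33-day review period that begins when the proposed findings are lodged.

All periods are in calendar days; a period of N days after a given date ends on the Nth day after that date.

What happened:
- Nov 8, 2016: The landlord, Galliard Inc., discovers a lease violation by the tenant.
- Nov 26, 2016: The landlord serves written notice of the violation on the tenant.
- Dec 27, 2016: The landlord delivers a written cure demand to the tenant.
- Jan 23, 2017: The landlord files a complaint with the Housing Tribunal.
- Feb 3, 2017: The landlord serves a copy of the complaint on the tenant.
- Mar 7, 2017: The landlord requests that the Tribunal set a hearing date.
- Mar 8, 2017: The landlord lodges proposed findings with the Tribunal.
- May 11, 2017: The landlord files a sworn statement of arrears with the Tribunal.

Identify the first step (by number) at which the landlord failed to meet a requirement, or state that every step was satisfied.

Step 1

Step 1 — counting 14 days from Nov 8, 2016 (when the violation is discovered) gives a deadline of Nov 22, 2016; Nov 26, 2016 misses that deadline by 4 days.
The procedure was therefore not followed at step 1.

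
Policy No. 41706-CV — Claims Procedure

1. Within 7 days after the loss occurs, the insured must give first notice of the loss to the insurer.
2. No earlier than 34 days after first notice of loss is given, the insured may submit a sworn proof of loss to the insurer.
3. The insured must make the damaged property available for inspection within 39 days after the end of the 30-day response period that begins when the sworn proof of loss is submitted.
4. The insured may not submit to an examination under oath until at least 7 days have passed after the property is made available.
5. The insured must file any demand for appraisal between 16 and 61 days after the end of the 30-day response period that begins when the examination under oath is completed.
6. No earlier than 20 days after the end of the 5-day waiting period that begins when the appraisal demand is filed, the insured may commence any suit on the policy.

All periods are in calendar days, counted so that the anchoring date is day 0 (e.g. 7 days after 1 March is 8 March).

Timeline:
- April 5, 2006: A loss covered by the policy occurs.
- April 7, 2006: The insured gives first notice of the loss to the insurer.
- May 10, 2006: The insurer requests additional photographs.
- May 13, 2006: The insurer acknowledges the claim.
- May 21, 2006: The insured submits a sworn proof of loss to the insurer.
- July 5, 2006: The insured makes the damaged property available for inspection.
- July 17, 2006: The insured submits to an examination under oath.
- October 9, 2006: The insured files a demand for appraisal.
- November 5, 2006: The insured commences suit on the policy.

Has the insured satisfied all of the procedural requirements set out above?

Step 1 — counting 7 days from April 5, 2006 (when the loss occurs) gives a deadline of April 12, 2006; April 7, 2006 is within that limit.
Step 2 — must wait 34 days from April 7, 2006 (when first notice of loss is given), so not before May 11, 2006; May 21, 2006 is on or after that date.
Step 3 — counting 39 days from June 20, 2006 (end of the 30-day response period, which began when the sworn proof of loss is submitted on May 21, 2006) gives a deadline of July 29, 2006; done July 5, 2006 — timely.
Step 4 — must wait 7 days from July 5, 2006 (when the property is made available), so not before July 12, 2006; done July 17, 2006 — permitted.
Step 5 — 16 and 61 days from August 16, 2006 (end of the 30-day response period, which began when the examination under oath is completed on July 17, 2006) are September 1, 2006 and October 16, 2006 respectively; done October 9, 2006, which is between those dates.
Step 6 — must wait 20 days from October 14, 2006 (end of the 5-day waiting period, which began when the appraisal demand is filed on October 9, 2006), so not before November 3, 2006; done November 5, 2006, after the minimum wait.

Yes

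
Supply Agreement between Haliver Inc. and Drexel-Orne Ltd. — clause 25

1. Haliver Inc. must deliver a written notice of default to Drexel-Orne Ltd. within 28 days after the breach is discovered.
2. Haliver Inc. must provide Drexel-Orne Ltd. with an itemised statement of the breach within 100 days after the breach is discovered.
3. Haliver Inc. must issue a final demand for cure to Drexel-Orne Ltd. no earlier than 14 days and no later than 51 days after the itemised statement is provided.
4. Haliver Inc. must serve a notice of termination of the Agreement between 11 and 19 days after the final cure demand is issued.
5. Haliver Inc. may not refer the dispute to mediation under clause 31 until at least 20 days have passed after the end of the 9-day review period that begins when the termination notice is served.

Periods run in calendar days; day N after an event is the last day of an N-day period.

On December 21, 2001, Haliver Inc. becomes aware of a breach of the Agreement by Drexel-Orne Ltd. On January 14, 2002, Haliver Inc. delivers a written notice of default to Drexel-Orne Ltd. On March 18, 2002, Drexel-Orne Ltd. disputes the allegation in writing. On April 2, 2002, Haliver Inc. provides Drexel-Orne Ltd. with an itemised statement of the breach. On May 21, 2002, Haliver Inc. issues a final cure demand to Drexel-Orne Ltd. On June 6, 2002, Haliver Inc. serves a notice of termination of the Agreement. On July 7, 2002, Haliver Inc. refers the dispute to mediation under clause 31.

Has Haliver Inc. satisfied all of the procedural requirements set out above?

No

(1) due by December 21, 2001 + 28 days = January 18, 2002; January 14, 2002 is within that limit.
(2) due by December 21, 2001 + 100 days = March 31, 2002; not done until April 2, 2002, 2 days after the deadline.
That is the first point of non-compliance.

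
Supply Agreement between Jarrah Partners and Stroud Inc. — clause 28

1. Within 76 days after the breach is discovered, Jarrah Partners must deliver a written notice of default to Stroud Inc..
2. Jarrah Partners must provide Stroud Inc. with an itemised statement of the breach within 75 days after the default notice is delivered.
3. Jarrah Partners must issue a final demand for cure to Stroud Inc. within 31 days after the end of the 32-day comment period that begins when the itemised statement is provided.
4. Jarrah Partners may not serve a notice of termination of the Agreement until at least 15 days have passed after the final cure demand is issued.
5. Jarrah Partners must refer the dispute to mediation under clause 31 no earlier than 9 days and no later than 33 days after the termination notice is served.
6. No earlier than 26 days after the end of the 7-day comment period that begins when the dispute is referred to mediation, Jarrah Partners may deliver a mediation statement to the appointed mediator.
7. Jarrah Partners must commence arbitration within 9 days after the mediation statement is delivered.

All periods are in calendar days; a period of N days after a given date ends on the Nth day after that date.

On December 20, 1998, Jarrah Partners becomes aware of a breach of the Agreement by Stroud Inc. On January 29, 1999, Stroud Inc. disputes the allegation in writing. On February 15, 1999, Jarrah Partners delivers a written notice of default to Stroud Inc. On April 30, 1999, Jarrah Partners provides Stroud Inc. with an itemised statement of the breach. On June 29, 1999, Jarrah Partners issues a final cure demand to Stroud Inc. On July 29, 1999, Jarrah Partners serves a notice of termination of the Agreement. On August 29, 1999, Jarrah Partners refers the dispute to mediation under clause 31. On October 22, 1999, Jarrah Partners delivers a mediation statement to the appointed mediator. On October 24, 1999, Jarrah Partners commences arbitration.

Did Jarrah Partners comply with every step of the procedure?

Yes

Step 1 — counting 76 days from December 20, 1998 (when the breach is discovered) gives a deadline of March 6, 1999; February 15, 1999 is within that limit.
Step 2 — counting 75 days from February 15, 1999 (when the default notice is delivered) gives a deadline of May 1, 1999; completed April 30, 1999, before the deadline.
Step 3 — counting 31 days from June 1, 1999 (end of the 32-day comment period, which began when the itemised statement is provided on April 30, 1999) gives a deadline of July 2, 1999; done June 29, 1999 — timely.
Step 4 — must wait 15 days from June 29, 1999 (when the final cure demand is issued), so not before July 14, 1999; July 29, 1999 is on or after that date.
Step 5 — 9 and 33 days from July 29, 1999 (when the termination notice is served) are August 7, 1999 and August 31, 1999 respectively; done August 29, 1999 — within the window.
Step 6 — must wait 26 days from September 5, 1999 (end of the 7-day comment period, which began when the dispute is referred to mediation on August 29, 1999), so not before October 1, 1999; done October 22, 1999 — permitted.
Step 7 — counting 9 days from October 22, 1999 (when the mediation statement is delivered) gives a deadline of October 31, 1999; completed October 24, 1999, before the deadline.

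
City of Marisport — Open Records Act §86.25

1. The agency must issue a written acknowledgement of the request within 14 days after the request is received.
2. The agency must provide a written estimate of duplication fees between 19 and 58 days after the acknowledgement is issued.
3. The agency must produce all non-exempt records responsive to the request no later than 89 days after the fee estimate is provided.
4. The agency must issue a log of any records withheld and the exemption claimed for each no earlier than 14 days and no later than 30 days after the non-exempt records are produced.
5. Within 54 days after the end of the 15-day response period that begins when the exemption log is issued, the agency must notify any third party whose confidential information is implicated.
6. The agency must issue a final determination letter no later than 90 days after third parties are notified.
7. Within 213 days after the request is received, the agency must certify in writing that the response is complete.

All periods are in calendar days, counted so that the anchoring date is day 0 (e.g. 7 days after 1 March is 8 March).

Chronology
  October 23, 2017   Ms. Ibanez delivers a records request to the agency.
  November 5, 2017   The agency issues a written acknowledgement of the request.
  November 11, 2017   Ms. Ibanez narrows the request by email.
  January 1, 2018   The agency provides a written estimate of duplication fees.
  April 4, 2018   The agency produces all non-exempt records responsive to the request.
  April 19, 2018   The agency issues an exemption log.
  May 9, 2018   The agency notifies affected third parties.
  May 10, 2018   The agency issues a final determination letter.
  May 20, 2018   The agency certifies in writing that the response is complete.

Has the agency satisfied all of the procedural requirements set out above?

Step 1: 14 days after October 23, 2017 (when the request is received) is November 6, 2017; completed November 5, 2017, before the deadline.
Step 2: the window is 19–58 days after November 5, 2017 (when the acknowledgement is issued), so November 24, 2017 through January 2, 2018; done January 1, 2018 — within the window.
Step 3: 89 days after January 1, 2018 (when the fee estimate is provided) is March 31, 2018; not done until April 4, 2018, 4 days after the deadline.
The analysis stops there.

No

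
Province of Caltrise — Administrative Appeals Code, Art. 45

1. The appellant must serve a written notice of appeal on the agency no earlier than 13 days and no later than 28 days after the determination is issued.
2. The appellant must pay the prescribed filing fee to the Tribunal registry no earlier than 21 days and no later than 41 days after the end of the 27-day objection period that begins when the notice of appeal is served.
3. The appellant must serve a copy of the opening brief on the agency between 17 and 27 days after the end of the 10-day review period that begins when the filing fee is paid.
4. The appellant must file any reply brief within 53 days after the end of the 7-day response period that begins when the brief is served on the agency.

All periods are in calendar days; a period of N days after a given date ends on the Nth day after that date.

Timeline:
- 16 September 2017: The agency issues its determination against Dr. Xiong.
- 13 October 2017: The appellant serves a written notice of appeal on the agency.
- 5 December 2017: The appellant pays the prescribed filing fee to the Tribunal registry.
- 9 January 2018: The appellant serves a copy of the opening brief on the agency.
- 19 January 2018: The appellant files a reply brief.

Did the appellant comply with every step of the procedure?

Yes

Step 1 — 13 and 28 days from 16 September 2017 (when the determination is issued) are 29 September 2017 and 14 October 2017 respectively; done 13 October 2017 — within the window.
Step 2 — 21 and 41 days from 9 November 2017 (end of the 27-day objection period, which began when the notice of appeal is served on 13 October 2017) are 30 November 2017 and 20 December 2017 respectively; done 5 December 2017 — within the window.
Step 3 — 17 and 27 days from 15 December 2017 (end of the 10-day review period, which began when the filing fee is paid on 5 December 2017) are 1 January 2018 and 11 January 2018 respectively; done 9 January 2018 — within the window.
Step 4 — counting 53 days from 16 January 2018 (end of the 7-day response period, which began when the brief is served on the agency on 9 January 2018) gives a deadline of 10 March 2018; completed 19 January 2018, before the deadline.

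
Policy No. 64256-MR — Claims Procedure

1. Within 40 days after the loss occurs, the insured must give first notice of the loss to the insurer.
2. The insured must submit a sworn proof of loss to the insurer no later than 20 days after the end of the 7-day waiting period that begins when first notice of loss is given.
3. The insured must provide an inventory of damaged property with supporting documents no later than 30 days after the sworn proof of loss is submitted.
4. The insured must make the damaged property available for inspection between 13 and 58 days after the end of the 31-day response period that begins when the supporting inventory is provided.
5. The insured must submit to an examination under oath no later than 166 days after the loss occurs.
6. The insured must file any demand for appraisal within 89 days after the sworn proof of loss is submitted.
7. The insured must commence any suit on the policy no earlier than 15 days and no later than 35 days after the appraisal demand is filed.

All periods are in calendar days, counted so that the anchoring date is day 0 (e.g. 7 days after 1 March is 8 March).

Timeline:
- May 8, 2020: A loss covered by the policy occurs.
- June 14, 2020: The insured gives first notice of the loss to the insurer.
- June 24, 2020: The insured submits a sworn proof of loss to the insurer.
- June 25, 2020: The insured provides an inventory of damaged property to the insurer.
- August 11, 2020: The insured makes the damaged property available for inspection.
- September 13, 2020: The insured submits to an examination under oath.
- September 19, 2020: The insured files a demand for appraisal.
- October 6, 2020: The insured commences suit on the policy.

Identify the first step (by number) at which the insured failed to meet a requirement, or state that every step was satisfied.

None — every step was satisfied

Step 1 — counting 40 days from May 8, 2020 (when the loss occurs) gives a deadline of June 17, 2020; done June 14, 2020 — timely.
Step 2 — counting 20 days from June 21, 2020 (end of the 7-day waiting period, which began when first notice of loss is given on June 14, 2020) gives a deadline of July 11, 2020; June 24, 2020 is within that limit.
Step 3 — counting 30 days from June 24, 2020 (when the sworn proof of loss is submitted) gives a deadline of July 24, 2020; June 25, 2020 is within that limit.
Step 4 — 13 and 58 days from July 26, 2020 (end of the 31-day response period, which began when the supporting inventory is provided on June 25, 2020) are August 8, 2020 and September 22, 2020 respectively; August 11, 2020 falls inside that range.
Step 5 — counting 166 days from May 8, 2020 (when the loss occurs) gives a deadline of October 21, 2020; completed September 13, 2020, before the deadline.
Step 6 — counting 89 days from June 24, 2020 (when the sworn proof of loss is submitted) gives a deadline of September 21, 2020; done September 19, 2020 — timely.
Step 7 — 15 and 35 days from September 19, 2020 (when the appraisal demand is filed) are October 4, 2020 and October 24, 2020 respectively; done October 6, 2020, which is between those dates.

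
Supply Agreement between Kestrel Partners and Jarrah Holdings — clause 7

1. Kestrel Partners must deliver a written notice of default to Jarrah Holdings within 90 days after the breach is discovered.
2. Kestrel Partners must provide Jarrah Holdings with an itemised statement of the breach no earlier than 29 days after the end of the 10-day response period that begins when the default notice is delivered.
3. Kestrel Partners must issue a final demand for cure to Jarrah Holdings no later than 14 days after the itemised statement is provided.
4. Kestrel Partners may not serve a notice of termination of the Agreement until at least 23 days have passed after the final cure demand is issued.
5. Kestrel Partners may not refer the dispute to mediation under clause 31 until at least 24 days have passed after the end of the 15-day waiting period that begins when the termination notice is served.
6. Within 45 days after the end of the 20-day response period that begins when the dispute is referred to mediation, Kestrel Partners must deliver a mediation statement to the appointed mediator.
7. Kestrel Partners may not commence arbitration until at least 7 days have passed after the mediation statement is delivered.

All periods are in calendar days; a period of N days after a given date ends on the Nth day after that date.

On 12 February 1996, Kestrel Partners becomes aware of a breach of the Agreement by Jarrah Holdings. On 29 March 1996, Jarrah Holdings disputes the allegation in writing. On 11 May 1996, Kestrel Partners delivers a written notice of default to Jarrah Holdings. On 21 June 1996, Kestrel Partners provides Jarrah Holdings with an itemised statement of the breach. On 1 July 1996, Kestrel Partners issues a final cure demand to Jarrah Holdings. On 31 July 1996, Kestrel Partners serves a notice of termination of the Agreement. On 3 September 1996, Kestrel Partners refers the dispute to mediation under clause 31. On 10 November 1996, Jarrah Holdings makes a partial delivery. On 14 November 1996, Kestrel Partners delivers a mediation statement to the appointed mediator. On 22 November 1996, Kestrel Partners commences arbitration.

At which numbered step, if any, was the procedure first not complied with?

Step 1: 90 days after 12 February 1996 (when the breach is discovered) is 12 May 1996; 11 May 1996 is within that limit.
Step 2: the earliest permitted date is 29 days after 21 May 1996 (end of the 10-day response period, which began when the default notice is delivered on 11 May 1996), i.e. 19 June 1996; done 21 June 1996 — permitted.
Step 3: 14 days after 21 June 1996 (when the itemised statement is provided) is 5 July 1996; 1 July 1996 is within that limit.
Step 4: the earliest permitted date is 23 days after 1 July 1996 (when the final cure demand is issued), i.e. 24 July 1996; done 31 July 1996 — permitted.
Step 5: the earliest permitted date is 24 days after 15 August 1996 (end of the 15-day waiting period, which began when the termination notice is served on 31 July 1996), i.e. 8 September 1996; 3 September 1996 is 5 days before the earliest permitted date.

Step 5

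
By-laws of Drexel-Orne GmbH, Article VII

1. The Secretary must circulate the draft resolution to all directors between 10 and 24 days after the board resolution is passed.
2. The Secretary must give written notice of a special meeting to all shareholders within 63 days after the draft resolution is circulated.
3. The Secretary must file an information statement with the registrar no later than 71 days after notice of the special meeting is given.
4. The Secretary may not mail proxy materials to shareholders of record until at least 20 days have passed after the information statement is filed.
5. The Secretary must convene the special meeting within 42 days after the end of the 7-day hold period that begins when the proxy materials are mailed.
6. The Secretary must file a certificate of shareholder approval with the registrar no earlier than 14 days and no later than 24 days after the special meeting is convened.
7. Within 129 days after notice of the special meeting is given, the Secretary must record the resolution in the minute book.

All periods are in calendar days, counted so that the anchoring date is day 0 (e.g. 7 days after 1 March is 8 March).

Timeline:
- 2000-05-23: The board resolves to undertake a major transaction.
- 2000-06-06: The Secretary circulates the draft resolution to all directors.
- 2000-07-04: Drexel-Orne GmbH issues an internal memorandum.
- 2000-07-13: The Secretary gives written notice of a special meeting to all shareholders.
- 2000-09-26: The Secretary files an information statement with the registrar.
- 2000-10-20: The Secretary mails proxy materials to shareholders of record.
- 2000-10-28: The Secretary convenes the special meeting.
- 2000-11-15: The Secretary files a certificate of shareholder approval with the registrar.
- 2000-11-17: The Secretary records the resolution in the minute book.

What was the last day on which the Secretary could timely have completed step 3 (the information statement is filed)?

2000-09-22

Step 3 runs from 2000-07-13, when notice of the special meeting is given. 71 days after 2000-07-13 is 2000-09-22.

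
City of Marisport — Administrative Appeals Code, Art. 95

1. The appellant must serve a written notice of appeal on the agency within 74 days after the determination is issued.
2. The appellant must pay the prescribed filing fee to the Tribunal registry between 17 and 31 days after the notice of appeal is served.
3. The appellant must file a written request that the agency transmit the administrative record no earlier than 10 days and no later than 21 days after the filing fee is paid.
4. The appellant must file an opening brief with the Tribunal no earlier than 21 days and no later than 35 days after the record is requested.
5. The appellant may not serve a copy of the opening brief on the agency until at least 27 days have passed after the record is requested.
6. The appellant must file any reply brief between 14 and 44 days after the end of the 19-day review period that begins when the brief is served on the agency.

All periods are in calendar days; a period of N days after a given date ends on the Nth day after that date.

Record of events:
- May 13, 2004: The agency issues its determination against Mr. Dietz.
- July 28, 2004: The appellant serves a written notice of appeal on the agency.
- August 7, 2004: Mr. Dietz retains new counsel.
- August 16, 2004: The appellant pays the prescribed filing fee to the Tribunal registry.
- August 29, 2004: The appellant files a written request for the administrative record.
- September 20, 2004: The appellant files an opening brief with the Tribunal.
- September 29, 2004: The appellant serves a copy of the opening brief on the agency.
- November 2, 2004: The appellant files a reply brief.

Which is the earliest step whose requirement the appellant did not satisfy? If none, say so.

Step 1

Step 1 — counting 74 days from May 13, 2004 (when the determination is issued) gives a deadline of July 26, 2004; July 28, 2004 misses that deadline by 2 days.
Later steps need not be reached.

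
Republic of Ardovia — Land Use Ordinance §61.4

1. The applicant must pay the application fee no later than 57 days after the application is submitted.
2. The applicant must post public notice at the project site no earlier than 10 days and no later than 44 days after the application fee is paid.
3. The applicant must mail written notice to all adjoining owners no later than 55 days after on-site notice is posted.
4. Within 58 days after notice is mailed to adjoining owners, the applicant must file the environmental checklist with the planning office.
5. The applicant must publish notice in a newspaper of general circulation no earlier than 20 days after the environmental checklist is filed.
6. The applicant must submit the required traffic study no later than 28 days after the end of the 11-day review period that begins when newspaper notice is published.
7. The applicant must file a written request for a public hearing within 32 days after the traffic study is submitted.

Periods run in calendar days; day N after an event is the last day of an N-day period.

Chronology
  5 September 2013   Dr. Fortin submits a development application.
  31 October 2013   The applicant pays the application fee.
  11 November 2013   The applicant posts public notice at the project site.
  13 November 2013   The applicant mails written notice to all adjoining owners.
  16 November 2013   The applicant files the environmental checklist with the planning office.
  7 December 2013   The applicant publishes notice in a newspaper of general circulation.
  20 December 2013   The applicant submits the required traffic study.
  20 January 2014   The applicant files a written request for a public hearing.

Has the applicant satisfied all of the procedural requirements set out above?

Yes

(1) due by 5 September 2013 + 57 days = 1 November 2013; 31 October 2013 is within that limit.
(2) the permitted window runs from 31 October 2013 + 10 = 10 November 2013 to 31 October 2013 + 44 = 14 December 2013; done 11 November 2013, which is between those dates.
(3) due by 11 November 2013 + 55 days = 5 January 2014; completed 13 November 2013, before the deadline.
(4) due by 13 November 2013 + 58 days = 10 January 2014; completed 16 November 2013, before the deadline.
(5) permitted from 16 November 2013 + 20 days = 6 December 2013 onward; done 7 December 2013 — permitted.
(6) due by 18 December 2013 + 28 days = 15 January 2014; 20 December 2013 is within that limit.
(7) due by 20 December 2013 + 32 days = 21 January 2014; completed 20 January 2014, before the deadline.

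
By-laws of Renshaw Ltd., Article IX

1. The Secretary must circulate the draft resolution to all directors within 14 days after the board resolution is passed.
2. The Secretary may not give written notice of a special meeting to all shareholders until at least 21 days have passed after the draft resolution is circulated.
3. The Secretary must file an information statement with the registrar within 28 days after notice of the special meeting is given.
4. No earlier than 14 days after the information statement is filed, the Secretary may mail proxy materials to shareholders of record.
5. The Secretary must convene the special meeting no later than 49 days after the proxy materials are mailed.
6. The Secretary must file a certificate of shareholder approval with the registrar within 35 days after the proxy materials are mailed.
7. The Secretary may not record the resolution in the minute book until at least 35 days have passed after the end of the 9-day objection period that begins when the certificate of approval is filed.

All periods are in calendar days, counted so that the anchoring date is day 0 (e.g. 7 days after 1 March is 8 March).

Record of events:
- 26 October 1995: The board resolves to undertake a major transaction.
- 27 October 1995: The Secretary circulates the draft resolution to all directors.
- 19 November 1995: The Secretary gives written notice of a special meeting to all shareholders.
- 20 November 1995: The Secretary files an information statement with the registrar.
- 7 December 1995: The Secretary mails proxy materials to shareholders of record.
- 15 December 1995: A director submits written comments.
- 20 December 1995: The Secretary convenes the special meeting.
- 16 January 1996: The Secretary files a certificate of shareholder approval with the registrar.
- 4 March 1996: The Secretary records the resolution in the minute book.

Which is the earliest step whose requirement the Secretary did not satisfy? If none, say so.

Step 1: 14 days after 26 October 1995 (when the board resolution is passed) is 9 November 1995; 27 October 1995 is within that limit.
Step 2: the earliest permitted date is 21 days after 27 October 1995 (when the draft resolution is circulated), i.e. 17 November 1995; done 19 November 1995 — permitted.
Step 3: 28 days after 19 November 1995 (when notice of the special meeting is given) is 17 December 1995; 20 November 1995 is within that limit.
Step 4: the earliest permitted date is 14 days after 20 November 1995 (when the information statement is filed), i.e. 4 December 1995; done 7 December 1995 — permitted.
Step 5: 49 days after 7 December 1995 (when the proxy materials are mailed) is 25 January 1996; completed 20 December 1995, before the deadline.
Step 6: 35 days after 7 December 1995 (when the proxy materials are mailed) is 11 January 1996; 16 January 1996 misses that deadline by 5 days.
Later steps need not be reached.

Step 6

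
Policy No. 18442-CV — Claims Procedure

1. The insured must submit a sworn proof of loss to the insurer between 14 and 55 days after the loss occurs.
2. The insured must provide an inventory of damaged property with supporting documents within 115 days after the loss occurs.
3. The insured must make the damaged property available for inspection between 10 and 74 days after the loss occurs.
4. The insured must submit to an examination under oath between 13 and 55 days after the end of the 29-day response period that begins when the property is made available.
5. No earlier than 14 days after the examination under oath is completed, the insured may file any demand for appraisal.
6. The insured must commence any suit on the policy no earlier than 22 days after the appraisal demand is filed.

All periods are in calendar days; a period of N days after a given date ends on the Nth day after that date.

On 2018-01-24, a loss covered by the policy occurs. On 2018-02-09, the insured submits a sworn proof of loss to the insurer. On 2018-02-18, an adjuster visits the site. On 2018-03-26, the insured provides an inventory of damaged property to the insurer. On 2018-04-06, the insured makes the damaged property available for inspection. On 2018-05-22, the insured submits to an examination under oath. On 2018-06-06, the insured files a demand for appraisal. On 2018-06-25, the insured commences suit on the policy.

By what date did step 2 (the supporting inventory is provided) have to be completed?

Step 2 runs from 2018-01-24, when the loss occurs. 115 days after 2018-01-24 is 2018-05-19.

2018-05-19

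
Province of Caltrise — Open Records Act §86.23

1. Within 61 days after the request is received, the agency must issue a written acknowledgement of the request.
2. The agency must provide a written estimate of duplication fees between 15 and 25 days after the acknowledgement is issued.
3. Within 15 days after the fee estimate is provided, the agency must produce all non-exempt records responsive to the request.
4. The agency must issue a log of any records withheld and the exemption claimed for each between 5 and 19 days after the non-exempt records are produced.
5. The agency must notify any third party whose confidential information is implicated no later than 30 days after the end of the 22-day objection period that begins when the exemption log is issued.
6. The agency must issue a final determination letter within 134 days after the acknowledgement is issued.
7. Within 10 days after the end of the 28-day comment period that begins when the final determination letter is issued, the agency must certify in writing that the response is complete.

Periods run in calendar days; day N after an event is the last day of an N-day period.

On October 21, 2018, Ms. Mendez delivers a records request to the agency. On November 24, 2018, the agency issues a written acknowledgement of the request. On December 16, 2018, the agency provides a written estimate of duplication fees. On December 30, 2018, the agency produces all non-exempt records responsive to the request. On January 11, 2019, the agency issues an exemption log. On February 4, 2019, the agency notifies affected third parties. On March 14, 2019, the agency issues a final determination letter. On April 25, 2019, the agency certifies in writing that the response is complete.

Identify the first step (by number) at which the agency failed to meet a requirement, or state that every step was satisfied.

Step 7

Step 1: 61 days after October 21, 2018 (when the request is received) is December 21, 2018; done November 24, 2018 — timely.
Step 2: the window is 15–25 days after November 24, 2018 (when the acknowledgement is issued), so December 9, 2018 through December 19, 2018; done December 16, 2018, which is between those dates.
Step 3: 15 days after December 16, 2018 (when the fee estimate is provided) is December 31, 2018; completed December 30, 2018, before the deadline.
Step 4: the window is 5–19 days after December 30, 2018 (when the non-exempt records are produced), so January 4, 2019 through January 18, 2019; done January 11, 2019 — within the window.
Step 5: 30 days after February 2, 2019 (end of the 22-day objection period, which began when the exemption log is issued on January 11, 2019) is March 4, 2019; February 4, 2019 is within that limit.
Step 6: 134 days after November 24, 2018 (when the acknowledgement is issued) is April 7, 2019; completed March 14, 2019, before the deadline.
Step 7: 10 days after April 11, 2019 (end of the 28-day comment period, which began when the final determination letter is issued on March 14, 2019) is April 21, 2019; done April 25, 2019 — 4 days late.
The analysis stops there.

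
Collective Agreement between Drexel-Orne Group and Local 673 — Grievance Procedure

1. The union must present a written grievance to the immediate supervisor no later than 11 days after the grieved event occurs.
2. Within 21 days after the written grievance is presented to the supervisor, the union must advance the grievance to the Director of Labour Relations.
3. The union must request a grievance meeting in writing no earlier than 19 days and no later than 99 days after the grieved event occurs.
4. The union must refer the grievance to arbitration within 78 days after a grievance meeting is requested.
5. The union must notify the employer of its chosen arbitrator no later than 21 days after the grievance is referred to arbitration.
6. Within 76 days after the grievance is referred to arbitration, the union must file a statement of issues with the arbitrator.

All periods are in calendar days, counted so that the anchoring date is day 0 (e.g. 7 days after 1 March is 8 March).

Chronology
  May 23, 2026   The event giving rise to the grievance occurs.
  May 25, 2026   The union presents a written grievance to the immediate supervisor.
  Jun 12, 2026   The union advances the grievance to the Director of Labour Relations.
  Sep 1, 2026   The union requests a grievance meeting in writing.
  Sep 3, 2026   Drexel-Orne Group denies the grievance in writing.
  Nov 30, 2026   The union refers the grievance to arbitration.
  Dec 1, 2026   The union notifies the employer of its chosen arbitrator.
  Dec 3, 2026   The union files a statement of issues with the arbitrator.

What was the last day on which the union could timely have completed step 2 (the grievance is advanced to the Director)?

Step 2 runs from May 25, 2026, when the written grievance is presented to the supervisor. 21 days after May 25, 2026 is Jun 15, 2026.

Jun 15, 2026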